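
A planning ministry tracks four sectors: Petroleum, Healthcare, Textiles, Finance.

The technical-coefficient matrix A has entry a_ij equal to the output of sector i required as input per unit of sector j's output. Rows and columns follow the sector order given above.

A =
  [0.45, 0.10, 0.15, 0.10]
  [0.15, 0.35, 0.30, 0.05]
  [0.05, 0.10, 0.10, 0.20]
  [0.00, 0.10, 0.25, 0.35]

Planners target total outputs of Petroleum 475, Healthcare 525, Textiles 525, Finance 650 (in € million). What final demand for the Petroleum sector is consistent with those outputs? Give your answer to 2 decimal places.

I − A =
  [   0.55    -0.10    -0.15    -0.10]
  [  -0.15     0.65    -0.30    -0.05]
  [  -0.05    -0.10     0.90    -0.20]
  [   0.00    -0.10    -0.25     0.65]
d = (I − A) x:
  d_1 = (+0.55)·475 + (-0.10)·525 + (-0.15)·525 + (-0.10)·650 = 65.00
  d_2 = (-0.15)·475 + (+0.65)·525 + (-0.30)·525 + (-0.05)·650 = 80.00
  d_3 = (-0.05)·475 + (-0.10)·525 + (+0.90)·525 + (-0.20)·650 = 266.25
  d_4 = (+0.00)·475 + (-0.10)·525 + (-0.25)·525 + (+0.65)·650 = 238.75

d_1 = 65.00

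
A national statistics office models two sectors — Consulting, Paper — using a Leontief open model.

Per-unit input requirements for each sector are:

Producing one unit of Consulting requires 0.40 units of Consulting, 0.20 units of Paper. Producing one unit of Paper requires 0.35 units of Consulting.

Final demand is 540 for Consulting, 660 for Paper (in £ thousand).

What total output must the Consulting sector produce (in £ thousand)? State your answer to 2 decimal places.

x_1 = 1454.72

I − A =
  [   0.60    -0.35]
  [  -0.20     1.00]
det(I−A) = (0.60)(1.00) − (-0.35)(-0.20) = 0.5300
adj(I−A) = [[1.00, 0.35], [0.20, 0.60]]
(I − A)⁻¹ = adj(I−A) / det(I−A) ≈
  [   1.8868     0.6604]
  [   0.3774     1.1321]
x = (I − A)⁻¹ d = adj(I−A)·d / det(I−A), with det(I−A) = 0.5300:
  x_1 = (1.00·540 + 0.35·660) / 0.5300 = 771.00 / 0.5300 ≈ 1454.72
  x_2 = (0.20·540 + 0.60·660) / 0.5300 = 504.00 / 0.5300 ≈ 950.94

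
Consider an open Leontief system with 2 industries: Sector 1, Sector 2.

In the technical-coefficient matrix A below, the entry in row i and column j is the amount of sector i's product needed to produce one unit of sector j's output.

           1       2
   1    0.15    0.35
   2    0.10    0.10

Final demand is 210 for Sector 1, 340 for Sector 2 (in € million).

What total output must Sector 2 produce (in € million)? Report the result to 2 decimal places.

I − A =
  [   0.85    -0.35]
  [  -0.10     0.90]
det(I−A) = (0.85)(0.90) − (-0.35)(-0.10) = 0.7300
adj(I−A) = [[0.90, 0.35], [0.10, 0.85]]
(I − A)⁻¹ = adj(I−A) / det(I−A) ≈
  [   1.2329     0.4795]
  [   0.1370     1.1644]
x = (I − A)⁻¹ d = adj(I−A)·d / det(I−A), with det(I−A) = 0.7300:
  x_1 = (0.90·210 + 0.35·340) / 0.7300 = 308.00 / 0.7300 ≈ 421.92
  x_2 = (0.10·210 + 0.85·340) / 0.7300 = 310.00 / 0.7300 ≈ 424.66

x_2 = 424.66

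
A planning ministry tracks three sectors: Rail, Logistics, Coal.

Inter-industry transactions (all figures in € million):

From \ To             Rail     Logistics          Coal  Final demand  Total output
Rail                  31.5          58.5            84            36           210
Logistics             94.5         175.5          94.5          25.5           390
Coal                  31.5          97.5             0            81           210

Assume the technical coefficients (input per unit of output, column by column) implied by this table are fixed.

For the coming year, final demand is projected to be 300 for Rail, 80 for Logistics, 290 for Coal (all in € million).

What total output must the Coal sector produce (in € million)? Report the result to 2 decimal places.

Technical coefficients a_ij = z_ij / X_j:
  a_RR = 31.5/210 = 0.15, a_LR = 94.5/210 = 0.45, a_CR = 31.5/210 = 0.15
  a_RL = 58.5/390 = 0.15, a_LL = 175.5/390 = 0.45, a_CL = 97.5/390 = 0.25
  a_RC = 84/210 = 0.40, a_LC = 94.5/210 = 0.45, a_CC = 0/210 = 0.00
I − A =
  [   0.85    -0.15    -0.40]
  [  -0.45     0.55    -0.45]
  [  -0.15    -0.25     1.00]
Cofactors of I−A, C_ij = (−1)^(i+j)·(minor ij) (rows/columns in the sector order above):
  C_11 = (0.55)(1.00) − (-0.45)(-0.25) = 0.4375
  C_12 = −[(-0.45)(1.00) − (-0.45)(-0.15)] = 0.5175
  C_13 = (-0.45)(-0.25) − (0.55)(-0.15) = 0.1950
  C_21 = −[(-0.15)(1.00) − (-0.40)(-0.25)] = 0.2500
  C_22 = (0.85)(1.00) − (-0.40)(-0.15) = 0.7900
  C_23 = −[(0.85)(-0.25) − (-0.15)(-0.15)] = 0.2350
  C_31 = (-0.15)(-0.45) − (-0.40)(0.55) = 0.2875
  C_32 = −[(0.85)(-0.45) − (-0.40)(-0.45)] = 0.5625
  C_33 = (0.85)(0.55) − (-0.15)(-0.45) = 0.4000
det(I−A) = Σ_j (I−A)_1j·C_1j = (0.85)(0.4375) + (-0.15)(0.5175) + (-0.40)(0.1950) = 0.21625
adj(I−A) = Cᵀ =
  [ 0.4375   0.2500   0.2875]
  [ 0.5175   0.7900   0.5625]
  [ 0.1950   0.2350   0.4000]
(I − A)⁻¹ = adj(I−A) / det(I−A) ≈
  [   2.0231     1.1561     1.3295]
  [   2.3931     3.6532     2.6012]
  [   0.9017     1.0867     1.8497]
x = (I − A)⁻¹ d = adj(I−A)·d / det(I−A), with det(I−A) = 0.21625:
  x_R = (0.4375·300 + 0.2500·80 + 0.2875·290) / 0.21625 = 234.625 / 0.21625 ≈ 1084.97
  x_L = (0.5175·300 + 0.7900·80 + 0.5625·290) / 0.21625 = 381.575 / 0.21625 ≈ 1764.51
  x_C = (0.1950·300 + 0.2350·80 + 0.4000·290) / 0.21625 = 193.30 / 0.21625 ≈ 893.87

x_C = 893.87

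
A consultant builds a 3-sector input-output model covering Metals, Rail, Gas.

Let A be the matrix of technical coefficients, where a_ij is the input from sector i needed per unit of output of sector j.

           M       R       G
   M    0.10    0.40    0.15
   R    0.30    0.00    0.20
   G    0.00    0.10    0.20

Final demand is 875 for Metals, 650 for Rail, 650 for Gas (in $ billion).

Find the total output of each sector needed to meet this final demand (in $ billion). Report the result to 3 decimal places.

x_M = 1745.220, x_R = 1370.324, x_G = 983.791

I − A =
  [   0.90    -0.40    -0.15]
  [  -0.30     1.00    -0.20]
  [   0.00    -0.10     0.80]
Cofactors of I−A, C_ij = (−1)^(i+j)·(minor ij) (rows/columns in the sector order above):
  C_11 = (1.00)(0.80) − (-0.20)(-0.10) = 0.7800
  C_12 = −[(-0.30)(0.80) − (-0.20)(0.00)] = 0.2400
  C_13 = (-0.30)(-0.10) − (1.00)(0.00) = 0.0300
  C_21 = −[(-0.40)(0.80) − (-0.15)(-0.10)] = 0.3350
  C_22 = (0.90)(0.80) − (-0.15)(0.00) = 0.7200
  C_23 = −[(0.90)(-0.10) − (-0.40)(0.00)] = 0.0900
  C_31 = (-0.40)(-0.20) − (-0.15)(1.00) = 0.2300
  C_32 = −[(0.90)(-0.20) − (-0.15)(-0.30)] = 0.2250
  C_33 = (0.90)(1.00) − (-0.40)(-0.30) = 0.7800
det(I−A) = Σ_j (I−A)_1j·C_1j = (0.90)(0.7800) + (-0.40)(0.2400) + (-0.15)(0.0300) = 0.6015
adj(I−A) = Cᵀ =
  [ 0.7800   0.3350   0.2300]
  [ 0.2400   0.7200   0.2250]
  [ 0.0300   0.0900   0.7800]
(I − A)⁻¹ = adj(I−A) / det(I−A) ≈
  [   1.2968     0.5569     0.3824]
  [   0.3990     1.1970     0.3741]
  [   0.0499     0.1496     1.2968]
x = (I − A)⁻¹ d = adj(I−A)·d / det(I−A), with det(I−A) = 0.6015:
  x_M = (0.7800·875 + 0.3350·650 + 0.2300·650) / 0.6015 = 1049.75 / 0.6015 ≈ 1745.220
  x_R = (0.2400·875 + 0.7200·650 + 0.2250·650) / 0.6015 = 824.25 / 0.6015 ≈ 1370.324
  x_G = (0.0300·875 + 0.0900·650 + 0.7800·650) / 0.6015 = 591.75 / 0.6015 ≈ 983.791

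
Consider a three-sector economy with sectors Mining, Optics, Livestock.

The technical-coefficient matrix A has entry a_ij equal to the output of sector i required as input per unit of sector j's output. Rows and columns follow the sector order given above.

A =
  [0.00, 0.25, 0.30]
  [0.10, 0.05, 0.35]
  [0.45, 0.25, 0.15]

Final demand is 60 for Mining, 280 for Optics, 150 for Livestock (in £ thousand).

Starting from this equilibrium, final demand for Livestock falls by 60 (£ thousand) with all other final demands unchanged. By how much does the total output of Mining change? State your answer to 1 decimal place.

I − A =
  [   1.00    -0.25    -0.30]
  [  -0.10     0.95    -0.35]
  [  -0.45    -0.25     0.85]
Cofactors of I−A, C_ij = (−1)^(i+j)·(minor ij) (rows/columns in the sector order above):
  C_11 = (0.95)(0.85) − (-0.35)(-0.25) = 0.7200
  C_12 = −[(-0.10)(0.85) − (-0.35)(-0.45)] = 0.2425
  C_13 = (-0.10)(-0.25) − (0.95)(-0.45) = 0.4525
  C_21 = −[(-0.25)(0.85) − (-0.30)(-0.25)] = 0.2875
  C_22 = (1.00)(0.85) − (-0.30)(-0.45) = 0.7150
  C_23 = −[(1.00)(-0.25) − (-0.25)(-0.45)] = 0.3625
  C_31 = (-0.25)(-0.35) − (-0.30)(0.95) = 0.3725
  C_32 = −[(1.00)(-0.35) − (-0.30)(-0.10)] = 0.3800
  C_33 = (1.00)(0.95) − (-0.25)(-0.10) = 0.9250
det(I−A) = Σ_j (I−A)_1j·C_1j = (1.00)(0.7200) + (-0.25)(0.2425) + (-0.30)(0.4525) = 0.523625
adj(I−A) = Cᵀ =
  [ 0.7200   0.2875   0.3725]
  [ 0.2425   0.7150   0.3800]
  [ 0.4525   0.3625   0.9250]
(I − A)⁻¹ = adj(I−A) / det(I−A) ≈
  [   1.3750     0.5491     0.7114]
  [   0.4631     1.3655     0.7257]
  [   0.8642     0.6923     1.7665]
Δx = (I − A)⁻¹ Δd with Δd having -60 in the Livestock component and 0 elsewhere.
So Δx_1 = L_13 · (-60), where L_13 = adj(I−A)_13 / det(I−A) = 0.3725 / 0.523625.
Δx_1 = 0.3725 × (-60) / 0.523625 = -22.35 / 0.523625 ≈ -42.7.

Δx_1 = -42.7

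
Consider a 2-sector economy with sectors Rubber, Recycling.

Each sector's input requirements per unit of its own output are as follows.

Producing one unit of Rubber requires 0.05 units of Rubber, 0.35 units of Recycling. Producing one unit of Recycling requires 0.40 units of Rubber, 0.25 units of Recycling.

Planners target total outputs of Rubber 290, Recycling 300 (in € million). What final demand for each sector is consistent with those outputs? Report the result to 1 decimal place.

d_1 = 155.5, d_2 = 123.5

I − A =
  [   0.95    -0.40]
  [  -0.35     0.75]
d = (I − A) x:
  d_1 = (+0.95)·290 + (-0.40)·300 = 155.5
  d_2 = (-0.35)·290 + (+0.75)·300 = 123.5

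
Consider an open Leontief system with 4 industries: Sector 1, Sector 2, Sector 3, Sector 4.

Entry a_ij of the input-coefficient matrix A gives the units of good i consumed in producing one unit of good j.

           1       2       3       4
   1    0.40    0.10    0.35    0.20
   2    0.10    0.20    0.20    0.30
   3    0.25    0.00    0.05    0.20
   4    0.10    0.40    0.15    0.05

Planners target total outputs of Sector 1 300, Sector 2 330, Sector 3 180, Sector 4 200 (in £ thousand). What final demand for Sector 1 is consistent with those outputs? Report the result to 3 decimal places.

d_1 = 44.000

I − A =
  [   0.60    -0.10    -0.35    -0.20]
  [  -0.10     0.80    -0.20    -0.30]
  [  -0.25     0.00     0.95    -0.20]
  [  -0.10    -0.40    -0.15     0.95]
d = (I − A) x:
  d_1 = (+0.60)·300 + (-0.10)·330 + (-0.35)·180 + (-0.20)·200 = 44.000
  d_2 = (-0.10)·300 + (+0.80)·330 + (-0.20)·180 + (-0.30)·200 = 138.000
  d_3 = (-0.25)·300 + (+0.00)·330 + (+0.95)·180 + (-0.20)·200 = 56.000
  d_4 = (-0.10)·300 + (-0.40)·330 + (-0.15)·180 + (+0.95)·200 = 1.000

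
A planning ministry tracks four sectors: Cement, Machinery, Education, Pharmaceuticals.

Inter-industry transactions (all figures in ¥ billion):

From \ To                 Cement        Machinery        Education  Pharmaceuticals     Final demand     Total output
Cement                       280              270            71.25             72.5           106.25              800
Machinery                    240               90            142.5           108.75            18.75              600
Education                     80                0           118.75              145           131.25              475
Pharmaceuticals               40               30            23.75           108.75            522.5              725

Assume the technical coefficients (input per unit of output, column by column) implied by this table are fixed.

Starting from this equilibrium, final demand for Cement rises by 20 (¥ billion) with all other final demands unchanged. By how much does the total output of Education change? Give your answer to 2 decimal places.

Technical coefficients a_ij = z_ij / X_j:
  a_CC = 280/800 = 0.35, a_MC = 240/800 = 0.30, a_EC = 80/800 = 0.10, a_PC = 40/800 = 0.05
  a_CM = 270/600 = 0.45, a_MM = 90/600 = 0.15, a_EM = 0/600 = 0.00, a_PM = 30/600 = 0.05
  a_CE = 71.25/475 = 0.15, a_ME = 142.5/475 = 0.30, a_EE = 118.75/475 = 0.25, a_PE = 23.75/475 = 0.05
  a_CP = 72.5/725 = 0.10, a_MP = 108.75/725 = 0.15, a_EP = 145/725 = 0.20, a_PP = 108.75/725 = 0.15
I − A =
  [   0.65    -0.45    -0.15    -0.10]
  [  -0.30     0.85    -0.30    -0.15]
  [  -0.10     0.00     0.75    -0.20]
  [  -0.05    -0.05    -0.05     0.85]
Compute the cofactors C_ij = (−1)^(i+j)·(3×3 minor ij) of I−A; the adjugate is their transpose:
adj(I−A) = Cᵀ =
  [ 0.524750   0.287625   0.231125   0.166875]
  [ 0.223125   0.389375   0.210000   0.144375]
  [ 0.083000   0.049750   0.340875   0.098750]
  [ 0.048875   0.042750   0.046000   0.286875]
det(I−A) = Σ_j (I−A)_1j·C_1j = (0.65)(0.524750) + (-0.45)(0.223125) + (-0.15)(0.083000) + (-0.10)(0.048875) = 0.22334375
(I − A)⁻¹ = adj(I−A) / det(I−A) ≈
  [   2.3495     1.2878     1.0348     0.7472]
  [   0.9990     1.7434     0.9403     0.6464]
  [   0.3716     0.2228     1.5262     0.4421]
  [   0.2188     0.1914     0.2060     1.2845]
Δx = (I − A)⁻¹ Δd with Δd having +20 in the Cement component and 0 elsewhere.
So Δx_E = L_EC · (+20), where L_EC = adj(I−A)_EC / det(I−A) = 0.083000 / 0.22334375.
Δx_E = 0.083000 × (+20) / 0.22334375 = 1.66 / 0.22334375 ≈ 7.43.

Δx_E = 7.43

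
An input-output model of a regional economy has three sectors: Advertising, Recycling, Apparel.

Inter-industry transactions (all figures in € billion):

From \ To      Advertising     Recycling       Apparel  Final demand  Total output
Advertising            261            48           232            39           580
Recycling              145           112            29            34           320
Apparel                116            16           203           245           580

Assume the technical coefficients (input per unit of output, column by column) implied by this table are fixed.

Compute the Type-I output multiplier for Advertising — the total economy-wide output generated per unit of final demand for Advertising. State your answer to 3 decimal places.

Technical coefficients a_ij = z_ij / X_j:
  a_11 = 261/580 = 0.45, a_21 = 145/580 = 0.25, a_31 = 116/580 = 0.20
  a_12 = 48/320 = 0.15, a_22 = 112/320 = 0.35, a_32 = 16/320 = 0.05
  a_13 = 232/580 = 0.40, a_23 = 29/580 = 0.05, a_33 = 203/580 = 0.35
I − A =
  [   0.55    -0.15    -0.40]
  [  -0.25     0.65    -0.05]
  [  -0.20    -0.05     0.65]
Cofactors of I−A, C_ij = (−1)^(i+j)·(minor ij) (rows/columns in the sector order above):
  C_11 = (0.65)(0.65) − (-0.05)(-0.05) = 0.4200
  C_12 = −[(-0.25)(0.65) − (-0.05)(-0.20)] = 0.1725
  C_13 = (-0.25)(-0.05) − (0.65)(-0.20) = 0.1425
  C_21 = −[(-0.15)(0.65) − (-0.40)(-0.05)] = 0.1175
  C_22 = (0.55)(0.65) − (-0.40)(-0.20) = 0.2775
  C_23 = −[(0.55)(-0.05) − (-0.15)(-0.20)] = 0.0575
  C_31 = (-0.15)(-0.05) − (-0.40)(0.65) = 0.2675
  C_32 = −[(0.55)(-0.05) − (-0.40)(-0.25)] = 0.1275
  C_33 = (0.55)(0.65) − (-0.15)(-0.25) = 0.3200
det(I−A) = Σ_j (I−A)_1j·C_1j = (0.55)(0.4200) + (-0.15)(0.1725) + (-0.40)(0.1425) = 0.148125
adj(I−A) = Cᵀ =
  [ 0.4200   0.1175   0.2675]
  [ 0.1725   0.2775   0.1275]
  [ 0.1425   0.0575   0.3200]
(I − A)⁻¹ = adj(I−A) / det(I−A) ≈
  [   2.8354     0.7932     1.8059]
  [   1.1646     1.8734     0.8608]
  [   0.9620     0.3882     2.1603]
The output multiplier for sector j is the column-j sum of the Leontief inverse (I − A)⁻¹ = adj(I−A) / det(I−A).
Column 1 of adj(I−A): (0.4200, 0.1725, 0.1425); det(I−A) = 0.148125.
m_1 = (0.4200 + 0.1725 + 0.1425) / 0.148125 = 0.735 / 0.148125 ≈ 4.962.

m_1 = 4.962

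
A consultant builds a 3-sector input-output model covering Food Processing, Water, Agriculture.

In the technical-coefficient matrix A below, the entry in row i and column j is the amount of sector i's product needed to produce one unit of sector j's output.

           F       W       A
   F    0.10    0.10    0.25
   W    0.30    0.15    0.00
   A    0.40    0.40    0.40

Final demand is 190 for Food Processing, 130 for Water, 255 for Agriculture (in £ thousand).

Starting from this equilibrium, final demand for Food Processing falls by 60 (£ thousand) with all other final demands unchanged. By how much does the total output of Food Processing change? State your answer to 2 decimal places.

I − A =
  [   0.90    -0.10    -0.25]
  [  -0.30     0.85     0.00]
  [  -0.40    -0.40     0.60]
Cofactors of I−A, C_ij = (−1)^(i+j)·(minor ij) (rows/columns in the sector order above):
  C_11 = (0.85)(0.60) − (0.00)(-0.40) = 0.5100
  C_12 = −[(-0.30)(0.60) − (0.00)(-0.40)] = 0.1800
  C_13 = (-0.30)(-0.40) − (0.85)(-0.40) = 0.4600
  C_21 = −[(-0.10)(0.60) − (-0.25)(-0.40)] = 0.1600
  C_22 = (0.90)(0.60) − (-0.25)(-0.40) = 0.4400
  C_23 = −[(0.90)(-0.40) − (-0.10)(-0.40)] = 0.4000
  C_31 = (-0.10)(0.00) − (-0.25)(0.85) = 0.2125
  C_32 = −[(0.90)(0.00) − (-0.25)(-0.30)] = 0.0750
  C_33 = (0.90)(0.85) − (-0.10)(-0.30) = 0.7350
det(I−A) = Σ_j (I−A)_1j·C_1j = (0.90)(0.5100) + (-0.10)(0.1800) + (-0.25)(0.4600) = 0.3260
adj(I−A) = Cᵀ =
  [ 0.5100   0.1600   0.2125]
  [ 0.1800   0.4400   0.0750]
  [ 0.4600   0.4000   0.7350]
(I − A)⁻¹ = adj(I−A) / det(I−A) ≈
  [   1.5644     0.4908     0.6518]
  [   0.5521     1.3497     0.2301]
  [   1.4110     1.2270     2.2546]
Δx = (I − A)⁻¹ Δd with Δd having -60 in the Food Processing component and 0 elsewhere.
So Δx_F = L_FF · (-60), where L_FF = adj(I−A)_FF / det(I−A) = 0.5100 / 0.3260.
Δx_F = 0.5100 × (-60) / 0.3260 = -30.60 / 0.3260 ≈ -93.87.

Δx_F = -93.87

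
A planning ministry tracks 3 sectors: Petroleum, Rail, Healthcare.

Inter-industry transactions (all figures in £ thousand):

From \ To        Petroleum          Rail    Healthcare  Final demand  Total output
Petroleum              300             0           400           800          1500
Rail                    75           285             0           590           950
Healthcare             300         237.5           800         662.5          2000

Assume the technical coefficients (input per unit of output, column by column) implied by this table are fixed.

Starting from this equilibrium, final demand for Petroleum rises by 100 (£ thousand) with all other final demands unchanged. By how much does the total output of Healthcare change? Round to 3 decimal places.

Δx_3 = 49.918

Technical coefficients a_ij = z_ij / X_j:
  a_11 = 300/1500 = 0.20, a_21 = 75/1500 = 0.05, a_31 = 300/1500 = 0.20
  a_12 = 0/950 = 0.00, a_22 = 285/950 = 0.30, a_32 = 237.5/950 = 0.25
  a_13 = 400/2000 = 0.20, a_23 = 0/2000 = 0.00, a_33 = 800/2000 = 0.40
I − A =
  [   0.80     0.00    -0.20]
  [  -0.05     0.70     0.00]
  [  -0.20    -0.25     0.60]
Cofactors of I−A, C_ij = (−1)^(i+j)·(minor ij) (rows/columns in the sector order above):
  C_11 = (0.70)(0.60) − (0.00)(-0.25) = 0.4200
  C_12 = −[(-0.05)(0.60) − (0.00)(-0.20)] = 0.0300
  C_13 = (-0.05)(-0.25) − (0.70)(-0.20) = 0.1525
  C_21 = −[(0.00)(0.60) − (-0.20)(-0.25)] = 0.0500
  C_22 = (0.80)(0.60) − (-0.20)(-0.20) = 0.4400
  C_23 = −[(0.80)(-0.25) − (0.00)(-0.20)] = 0.2000
  C_31 = (0.00)(0.00) − (-0.20)(0.70) = 0.1400
  C_32 = −[(0.80)(0.00) − (-0.20)(-0.05)] = 0.0100
  C_33 = (0.80)(0.70) − (0.00)(-0.05) = 0.5600
det(I−A) = Σ_j (I−A)_1j·C_1j = (0.80)(0.4200) + (0.00)(0.0300) + (-0.20)(0.1525) = 0.3055
adj(I−A) = Cᵀ =
  [ 0.4200   0.0500   0.1400]
  [ 0.0300   0.4400   0.0100]
  [ 0.1525   0.2000   0.5600]
(I − A)⁻¹ = adj(I−A) / det(I−A) ≈
  [   1.3748     0.1637     0.4583]
  [   0.0982     1.4403     0.0327]
  [   0.4992     0.6547     1.8331]
Δx = (I − A)⁻¹ Δd with Δd having +100 in the Petroleum component and 0 elsewhere.
So Δx_3 = L_31 · (+100), where L_31 = adj(I−A)_31 / det(I−A) = 0.1525 / 0.3055.
Δx_3 = 0.1525 × (+100) / 0.3055 = 15.25 / 0.3055 ≈ 49.918.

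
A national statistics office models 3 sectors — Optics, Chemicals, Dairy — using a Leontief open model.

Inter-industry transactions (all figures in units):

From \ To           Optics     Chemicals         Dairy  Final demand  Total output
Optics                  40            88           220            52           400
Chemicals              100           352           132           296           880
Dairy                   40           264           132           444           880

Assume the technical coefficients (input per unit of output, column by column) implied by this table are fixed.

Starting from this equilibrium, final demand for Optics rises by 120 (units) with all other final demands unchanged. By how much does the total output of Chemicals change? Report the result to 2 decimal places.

Δx_C = 75.41

Technical coefficients a_ij = z_ij / X_j:
  a_OO = 40/400 = 0.10, a_CO = 100/400 = 0.25, a_DO = 40/400 = 0.10
  a_OC = 88/880 = 0.10, a_CC = 352/880 = 0.40, a_DC = 264/880 = 0.30
  a_OD = 220/880 = 0.25, a_CD = 132/880 = 0.15, a_DD = 132/880 = 0.15
I − A =
  [   0.90    -0.10    -0.25]
  [  -0.25     0.60    -0.15]
  [  -0.10    -0.30     0.85]
Cofactors of I−A, C_ij = (−1)^(i+j)·(minor ij) (rows/columns in the sector order above):
  C_11 = (0.60)(0.85) − (-0.15)(-0.30) = 0.4650
  C_12 = −[(-0.25)(0.85) − (-0.15)(-0.10)] = 0.2275
  C_13 = (-0.25)(-0.30) − (0.60)(-0.10) = 0.1350
  C_21 = −[(-0.10)(0.85) − (-0.25)(-0.30)] = 0.1600
  C_22 = (0.90)(0.85) − (-0.25)(-0.10) = 0.7400
  C_23 = −[(0.90)(-0.30) − (-0.10)(-0.10)] = 0.2800
  C_31 = (-0.10)(-0.15) − (-0.25)(0.60) = 0.1650
  C_32 = −[(0.90)(-0.15) − (-0.25)(-0.25)] = 0.1975
  C_33 = (0.90)(0.60) − (-0.10)(-0.25) = 0.5150
det(I−A) = Σ_j (I−A)_1j·C_1j = (0.90)(0.4650) + (-0.10)(0.2275) + (-0.25)(0.1350) = 0.3620
adj(I−A) = Cᵀ =
  [ 0.4650   0.1600   0.1650]
  [ 0.2275   0.7400   0.1975]
  [ 0.1350   0.2800   0.5150]
(I − A)⁻¹ = adj(I−A) / det(I−A) ≈
  [   1.2845     0.4420     0.4558]
  [   0.6285     2.0442     0.5456]
  [   0.3729     0.7735     1.4227]
Δx = (I − A)⁻¹ Δd with Δd having +120 in the Optics component and 0 elsewhere.
So Δx_C = L_CO · (+120), where L_CO = adj(I−A)_CO / det(I−A) = 0.2275 / 0.3620.
Δx_C = 0.2275 × (+120) / 0.3620 = 27.30 / 0.3620 ≈ 75.41.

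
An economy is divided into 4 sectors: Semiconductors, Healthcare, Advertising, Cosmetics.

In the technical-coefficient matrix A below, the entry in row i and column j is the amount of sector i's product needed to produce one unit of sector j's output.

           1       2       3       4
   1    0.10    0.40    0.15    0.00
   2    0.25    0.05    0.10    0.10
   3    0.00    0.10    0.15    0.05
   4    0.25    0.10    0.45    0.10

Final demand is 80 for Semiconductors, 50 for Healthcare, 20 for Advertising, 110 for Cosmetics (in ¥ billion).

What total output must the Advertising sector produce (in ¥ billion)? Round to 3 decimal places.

I − A =
  [   0.90    -0.40    -0.15     0.00]
  [  -0.25     0.95    -0.10    -0.10]
  [   0.00    -0.10     0.85    -0.05]
  [  -0.25    -0.10    -0.45     0.90]
Compute the cofactors C_ij = (−1)^(i+j)·(3×3 minor ij) of I−A; the adjugate is their transpose:
adj(I−A) = Cᵀ =
  [ 0.682875   0.311250   0.180750   0.044625]
  [ 0.208125   0.666375   0.159000   0.082875]
  [ 0.038125   0.090500   0.660500   0.046750]
  [ 0.231875   0.205750   0.398125   0.629000]
det(I−A) = Σ_j (I−A)_1j·C_1j = (0.90)(0.682875) + (-0.40)(0.208125) + (-0.15)(0.038125) + (0.00)(0.231875) = 0.52561875
(I − A)⁻¹ = adj(I−A) / det(I−A) ≈
  [   1.2992     0.5922     0.3439     0.0849]
  [   0.3960     1.2678     0.3025     0.1577]
  [   0.0725     0.1722     1.2566     0.0889]
  [   0.4411     0.3914     0.7574     1.1967]
x = (I − A)⁻¹ d = adj(I−A)·d / det(I−A), with det(I−A) = 0.52561875:
  x_1 = (0.682875·80 + 0.311250·50 + 0.180750·20 + 0.044625·110) / 0.52561875 = 78.71625 / 0.52561875 ≈ 149.759
  x_2 = (0.208125·80 + 0.666375·50 + 0.159000·20 + 0.082875·110) / 0.52561875 = 62.265 / 0.52561875 ≈ 118.460
  x_3 = (0.038125·80 + 0.090500·50 + 0.660500·20 + 0.046750·110) / 0.52561875 = 25.9275 / 0.52561875 ≈ 49.328
  x_4 = (0.231875·80 + 0.205750·50 + 0.398125·20 + 0.629000·110) / 0.52561875 = 105.99 / 0.52561875 ≈ 201.648

x_3 = 49.328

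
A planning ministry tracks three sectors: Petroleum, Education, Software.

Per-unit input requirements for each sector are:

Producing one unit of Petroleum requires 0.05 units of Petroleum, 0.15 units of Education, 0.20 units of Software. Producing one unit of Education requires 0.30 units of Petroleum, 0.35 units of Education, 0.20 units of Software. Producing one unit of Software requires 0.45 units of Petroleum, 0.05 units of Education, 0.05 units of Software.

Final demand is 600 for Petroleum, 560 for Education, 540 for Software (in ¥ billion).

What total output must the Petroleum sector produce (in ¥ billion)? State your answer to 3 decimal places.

x_1 = 1612.082

I − A =
  [   0.95    -0.30    -0.45]
  [  -0.15     0.65    -0.05]
  [  -0.20    -0.20     0.95]
Cofactors of I−A, C_ij = (−1)^(i+j)·(minor ij) (rows/columns in the sector order above):
  C_11 = (0.65)(0.95) − (-0.05)(-0.20) = 0.6075
  C_12 = −[(-0.15)(0.95) − (-0.05)(-0.20)] = 0.1525
  C_13 = (-0.15)(-0.20) − (0.65)(-0.20) = 0.1600
  C_21 = −[(-0.30)(0.95) − (-0.45)(-0.20)] = 0.3750
  C_22 = (0.95)(0.95) − (-0.45)(-0.20) = 0.8125
  C_23 = −[(0.95)(-0.20) − (-0.30)(-0.20)] = 0.2500
  C_31 = (-0.30)(-0.05) − (-0.45)(0.65) = 0.3075
  C_32 = −[(0.95)(-0.05) − (-0.45)(-0.15)] = 0.1150
  C_33 = (0.95)(0.65) − (-0.30)(-0.15) = 0.5725
det(I−A) = Σ_j (I−A)_1j·C_1j = (0.95)(0.6075) + (-0.30)(0.1525) + (-0.45)(0.1600) = 0.459375
adj(I−A) = Cᵀ =
  [ 0.6075   0.3750   0.3075]
  [ 0.1525   0.8125   0.1150]
  [ 0.1600   0.2500   0.5725]
(I − A)⁻¹ = adj(I−A) / det(I−A) ≈
  [   1.3224     0.8163     0.6694]
  [   0.3320     1.7687     0.2503]
  [   0.3483     0.5442     1.2463]
x = (I − A)⁻¹ d = adj(I−A)·d / det(I−A), with det(I−A) = 0.459375:
  x_1 = (0.6075·600 + 0.3750·560 + 0.3075·540) / 0.459375 = 740.55 / 0.459375 ≈ 1612.082
  x_2 = (0.1525·600 + 0.8125·560 + 0.1150·540) / 0.459375 = 608.60 / 0.459375 ≈ 1324.844
  x_3 = (0.1600·600 + 0.2500·560 + 0.5725·540) / 0.459375 = 545.15 / 0.459375 ≈ 1186.721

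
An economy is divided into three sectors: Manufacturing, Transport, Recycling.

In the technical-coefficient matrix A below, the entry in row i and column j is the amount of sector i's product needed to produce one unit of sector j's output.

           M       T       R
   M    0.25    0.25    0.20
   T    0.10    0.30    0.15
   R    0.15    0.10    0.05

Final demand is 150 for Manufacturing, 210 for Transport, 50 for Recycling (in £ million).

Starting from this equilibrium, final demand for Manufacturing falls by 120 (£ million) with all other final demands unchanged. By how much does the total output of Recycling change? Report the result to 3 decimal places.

I − A =
  [   0.75    -0.25    -0.20]
  [  -0.10     0.70    -0.15]
  [  -0.15    -0.10     0.95]
Cofactors of I−A, C_ij = (−1)^(i+j)·(minor ij) (rows/columns in the sector order above):
  C_11 = (0.70)(0.95) − (-0.15)(-0.10) = 0.6500
  C_12 = −[(-0.10)(0.95) − (-0.15)(-0.15)] = 0.1175
  C_13 = (-0.10)(-0.10) − (0.70)(-0.15) = 0.1150
  C_21 = −[(-0.25)(0.95) − (-0.20)(-0.10)] = 0.2575
  C_22 = (0.75)(0.95) − (-0.20)(-0.15) = 0.6825
  C_23 = −[(0.75)(-0.10) − (-0.25)(-0.15)] = 0.1125
  C_31 = (-0.25)(-0.15) − (-0.20)(0.70) = 0.1775
  C_32 = −[(0.75)(-0.15) − (-0.20)(-0.10)] = 0.1325
  C_33 = (0.75)(0.70) − (-0.25)(-0.10) = 0.5000
det(I−A) = Σ_j (I−A)_1j·C_1j = (0.75)(0.6500) + (-0.25)(0.1175) + (-0.20)(0.1150) = 0.435125
adj(I−A) = Cᵀ =
  [ 0.6500   0.2575   0.1775]
  [ 0.1175   0.6825   0.1325]
  [ 0.1150   0.1125   0.5000]
(I − A)⁻¹ = adj(I−A) / det(I−A) ≈
  [   1.4938     0.5918     0.4079]
  [   0.2700     1.5685     0.3045]
  [   0.2643     0.2585     1.1491]
Δx = (I − A)⁻¹ Δd with Δd having -120 in the Manufacturing component and 0 elsewhere.
So Δx_R = L_RM · (-120), where L_RM = adj(I−A)_RM / det(I−A) = 0.1150 / 0.435125.
Δx_R = 0.1150 × (-120) / 0.435125 = -13.80 / 0.435125 ≈ -31.715.

Δx_R = -31.715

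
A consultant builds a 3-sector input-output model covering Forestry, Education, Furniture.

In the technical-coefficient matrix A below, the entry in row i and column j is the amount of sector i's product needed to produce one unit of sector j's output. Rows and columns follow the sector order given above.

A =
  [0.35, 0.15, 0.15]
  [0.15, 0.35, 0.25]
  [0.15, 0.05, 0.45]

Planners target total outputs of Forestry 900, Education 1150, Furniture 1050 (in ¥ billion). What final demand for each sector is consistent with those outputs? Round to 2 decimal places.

I − A =
  [   0.65    -0.15    -0.15]
  [  -0.15     0.65    -0.25]
  [  -0.15    -0.05     0.55]
d = (I − A) x:
  d_1 = (+0.65)·900 + (-0.15)·1150 + (-0.15)·1050 = 255.00
  d_2 = (-0.15)·900 + (+0.65)·1150 + (-0.25)·1050 = 350.00
  d_3 = (-0.15)·900 + (-0.05)·1150 + (+0.55)·1050 = 385.00

d_1 = 255.00, d_2 = 350.00, d_3 = 385.00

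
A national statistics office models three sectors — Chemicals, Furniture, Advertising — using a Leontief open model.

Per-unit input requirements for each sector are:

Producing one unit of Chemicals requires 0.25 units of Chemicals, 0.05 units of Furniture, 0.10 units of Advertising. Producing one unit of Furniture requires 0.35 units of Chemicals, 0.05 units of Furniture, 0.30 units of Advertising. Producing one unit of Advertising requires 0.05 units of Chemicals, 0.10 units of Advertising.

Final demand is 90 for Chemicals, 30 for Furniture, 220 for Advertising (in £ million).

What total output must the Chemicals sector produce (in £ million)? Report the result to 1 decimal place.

I − A =
  [   0.75    -0.35    -0.05]
  [  -0.05     0.95     0.00]
  [  -0.10    -0.30     0.90]
Cofactors of I−A, C_ij = (−1)^(i+j)·(minor ij) (rows/columns in the sector order above):
  C_11 = (0.95)(0.90) − (0.00)(-0.30) = 0.8550
  C_12 = −[(-0.05)(0.90) − (0.00)(-0.10)] = 0.0450
  C_13 = (-0.05)(-0.30) − (0.95)(-0.10) = 0.1100
  C_21 = −[(-0.35)(0.90) − (-0.05)(-0.30)] = 0.3300
  C_22 = (0.75)(0.90) − (-0.05)(-0.10) = 0.6700
  C_23 = −[(0.75)(-0.30) − (-0.35)(-0.10)] = 0.2600
  C_31 = (-0.35)(0.00) − (-0.05)(0.95) = 0.0475
  C_32 = −[(0.75)(0.00) − (-0.05)(-0.05)] = 0.0025
  C_33 = (0.75)(0.95) − (-0.35)(-0.05) = 0.6950
det(I−A) = Σ_j (I−A)_1j·C_1j = (0.75)(0.8550) + (-0.35)(0.0450) + (-0.05)(0.1100) = 0.6200
adj(I−A) = Cᵀ =
  [ 0.8550   0.3300   0.0475]
  [ 0.0450   0.6700   0.0025]
  [ 0.1100   0.2600   0.6950]
(I − A)⁻¹ = adj(I−A) / det(I−A) ≈
  [   1.3790     0.5323     0.0766]
  [   0.0726     1.0806     0.0040]
  [   0.1774     0.4194     1.1210]
x = (I − A)⁻¹ d = adj(I−A)·d / det(I−A), with det(I−A) = 0.6200:
  x_C = (0.8550·90 + 0.3300·30 + 0.0475·220) / 0.6200 = 97.30 / 0.6200 ≈ 156.9
  x_F = (0.0450·90 + 0.6700·30 + 0.0025·220) / 0.6200 = 24.70 / 0.6200 ≈ 39.8
  x_A = (0.1100·90 + 0.2600·30 + 0.6950·220) / 0.6200 = 170.60 / 0.6200 ≈ 275.2

x_C = 156.9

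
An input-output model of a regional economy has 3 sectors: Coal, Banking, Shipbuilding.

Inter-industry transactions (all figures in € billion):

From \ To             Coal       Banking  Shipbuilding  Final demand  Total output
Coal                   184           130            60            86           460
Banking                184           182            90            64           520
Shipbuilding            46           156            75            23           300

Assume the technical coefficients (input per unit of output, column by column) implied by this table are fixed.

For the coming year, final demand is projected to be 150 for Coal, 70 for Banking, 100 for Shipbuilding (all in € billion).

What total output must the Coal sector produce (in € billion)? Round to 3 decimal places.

x_C = 818.908

Technical coefficients a_ij = z_ij / X_j:
  a_CC = 184/460 = 0.40, a_BC = 184/460 = 0.40, a_SC = 46/460 = 0.10
  a_CB = 130/520 = 0.25, a_BB = 182/520 = 0.35, a_SB = 156/520 = 0.30
  a_CS = 60/300 = 0.20, a_BS = 90/300 = 0.30, a_SS = 75/300 = 0.25
I − A =
  [   0.60    -0.25    -0.20]
  [  -0.40     0.65    -0.30]
  [  -0.10    -0.30     0.75]
Cofactors of I−A, C_ij = (−1)^(i+j)·(minor ij) (rows/columns in the sector order above):
  C_11 = (0.65)(0.75) − (-0.30)(-0.30) = 0.3975
  C_12 = −[(-0.40)(0.75) − (-0.30)(-0.10)] = 0.3300
  C_13 = (-0.40)(-0.30) − (0.65)(-0.10) = 0.1850
  C_21 = −[(-0.25)(0.75) − (-0.20)(-0.30)] = 0.2475
  C_22 = (0.60)(0.75) − (-0.20)(-0.10) = 0.4300
  C_23 = −[(0.60)(-0.30) − (-0.25)(-0.10)] = 0.2050
  C_31 = (-0.25)(-0.30) − (-0.20)(0.65) = 0.2050
  C_32 = −[(0.60)(-0.30) − (-0.20)(-0.40)] = 0.2600
  C_33 = (0.60)(0.65) − (-0.25)(-0.40) = 0.2900
det(I−A) = Σ_j (I−A)_1j·C_1j = (0.60)(0.3975) + (-0.25)(0.3300) + (-0.20)(0.1850) = 0.1190
adj(I−A) = Cᵀ =
  [ 0.3975   0.2475   0.2050]
  [ 0.3300   0.4300   0.2600]
  [ 0.1850   0.2050   0.2900]
(I − A)⁻¹ = adj(I−A) / det(I−A) ≈
  [   3.3403     2.0798     1.7227]
  [   2.7731     3.6134     2.1849]
  [   1.5546     1.7227     2.4370]
x = (I − A)⁻¹ d = adj(I−A)·d / det(I−A), with det(I−A) = 0.1190:
  x_C = (0.3975·150 + 0.2475·70 + 0.2050·100) / 0.1190 = 97.45 / 0.1190 ≈ 818.908
  x_B = (0.3300·150 + 0.4300·70 + 0.2600·100) / 0.1190 = 105.60 / 0.1190 ≈ 887.395
  x_S = (0.1850·150 + 0.2050·70 + 0.2900·100) / 0.1190 = 71.10 / 0.1190 ≈ 597.479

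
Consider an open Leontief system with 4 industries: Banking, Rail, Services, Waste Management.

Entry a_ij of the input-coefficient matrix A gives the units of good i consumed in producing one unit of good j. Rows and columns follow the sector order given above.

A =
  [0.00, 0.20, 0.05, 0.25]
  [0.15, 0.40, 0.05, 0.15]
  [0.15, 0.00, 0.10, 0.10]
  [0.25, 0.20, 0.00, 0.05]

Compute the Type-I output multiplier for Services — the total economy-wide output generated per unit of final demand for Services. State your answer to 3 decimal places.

m_S = 1.414

I − A =
  [   1.00    -0.20    -0.05    -0.25]
  [  -0.15     0.60    -0.05    -0.15]
  [  -0.15     0.00     0.90    -0.10]
  [  -0.25    -0.20     0.00     0.95]
Compute the cofactors C_ij = (−1)^(i+j)·(3×3 minor ij) of I−A; the adjugate is their transpose:
adj(I−A) = Cᵀ =
  [ 0.485000   0.217000   0.039000   0.166000]
  [ 0.170375   0.790375   0.053375   0.175250]
  [ 0.099000   0.061000   0.459000   0.084000]
  [ 0.163500   0.223500   0.021500   0.507000]
det(I−A) = Σ_j (I−A)_1j·C_1j = (1.00)(0.485000) + (-0.20)(0.170375) + (-0.05)(0.099000) + (-0.25)(0.163500) = 0.4051
(I − A)⁻¹ = adj(I−A) / det(I−A) ≈
  [   1.1972     0.5357     0.0963     0.4098]
  [   0.4206     1.9511     0.1318     0.4326]
  [   0.2444     0.1506     1.1331     0.2074]
  [   0.4036     0.5517     0.0531     1.2515]
The output multiplier for sector j is the column-j sum of the Leontief inverse (I − A)⁻¹ = adj(I−A) / det(I−A).
Column S of adj(I−A): (0.039000, 0.053375, 0.459000, 0.021500); det(I−A) = 0.4051.
m_S = (0.039000 + 0.053375 + 0.459000 + 0.021500) / 0.4051 = 0.572875 / 0.4051 ≈ 1.414.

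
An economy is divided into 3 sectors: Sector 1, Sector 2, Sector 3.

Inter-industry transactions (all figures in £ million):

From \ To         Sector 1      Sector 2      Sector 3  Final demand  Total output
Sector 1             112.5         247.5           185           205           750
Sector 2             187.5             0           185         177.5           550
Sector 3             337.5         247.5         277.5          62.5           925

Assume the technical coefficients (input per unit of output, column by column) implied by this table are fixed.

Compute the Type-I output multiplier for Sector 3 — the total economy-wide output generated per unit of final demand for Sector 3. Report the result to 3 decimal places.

Technical coefficients a_ij = z_ij / X_j:
  a_11 = 112.5/750 = 0.15, a_21 = 187.5/750 = 0.25, a_31 = 337.5/750 = 0.45
  a_12 = 247.5/550 = 0.45, a_22 = 0/550 = 0.00, a_32 = 247.5/550 = 0.45
  a_13 = 185/925 = 0.20, a_23 = 185/925 = 0.20, a_33 = 277.5/925 = 0.30
I − A =
  [   0.85    -0.45    -0.20]
  [  -0.25     1.00    -0.20]
  [  -0.45    -0.45     0.70]
Cofactors of I−A, C_ij = (−1)^(i+j)·(minor ij) (rows/columns in the sector order above):
  C_11 = (1.00)(0.70) − (-0.20)(-0.45) = 0.6100
  C_12 = −[(-0.25)(0.70) − (-0.20)(-0.45)] = 0.2650
  C_13 = (-0.25)(-0.45) − (1.00)(-0.45) = 0.5625
  C_21 = −[(-0.45)(0.70) − (-0.20)(-0.45)] = 0.4050
  C_22 = (0.85)(0.70) − (-0.20)(-0.45) = 0.5050
  C_23 = −[(0.85)(-0.45) − (-0.45)(-0.45)] = 0.5850
  C_31 = (-0.45)(-0.20) − (-0.20)(1.00) = 0.2900
  C_32 = −[(0.85)(-0.20) − (-0.20)(-0.25)] = 0.2200
  C_33 = (0.85)(1.00) − (-0.45)(-0.25) = 0.7375
det(I−A) = Σ_j (I−A)_1j·C_1j = (0.85)(0.6100) + (-0.45)(0.2650) + (-0.20)(0.5625) = 0.28675
adj(I−A) = Cᵀ =
  [ 0.6100   0.4050   0.2900]
  [ 0.2650   0.5050   0.2200]
  [ 0.5625   0.5850   0.7375]
(I − A)⁻¹ = adj(I−A) / det(I−A) ≈
  [   2.1273     1.4124     1.0113]
  [   0.9241     1.7611     0.7672]
  [   1.9616     2.0401     2.5719]
The output multiplier for sector j is the column-j sum of the Leontief inverse (I − A)⁻¹ = adj(I−A) / det(I−A).
Column 3 of adj(I−A): (0.2900, 0.2200, 0.7375); det(I−A) = 0.28675.
m_3 = (0.2900 + 0.2200 + 0.7375) / 0.28675 = 1.2475 / 0.28675 ≈ 4.350.

m_3 = 4.350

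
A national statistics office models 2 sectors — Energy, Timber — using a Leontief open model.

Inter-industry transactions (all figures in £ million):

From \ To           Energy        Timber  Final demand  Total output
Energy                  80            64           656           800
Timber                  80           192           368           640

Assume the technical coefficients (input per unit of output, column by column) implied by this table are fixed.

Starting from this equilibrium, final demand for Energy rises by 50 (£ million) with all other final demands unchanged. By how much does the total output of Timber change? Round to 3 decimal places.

Δx_2 = 8.065

Technical coefficients a_ij = z_ij / X_j:
  a_11 = 80/800 = 0.10, a_21 = 80/800 = 0.10
  a_12 = 64/640 = 0.10, a_22 = 192/640 = 0.30
I − A =
  [   0.90    -0.10]
  [  -0.10     0.70]
det(I−A) = (0.90)(0.70) − (-0.10)(-0.10) = 0.6200
adj(I−A) = [[0.70, 0.10], [0.10, 0.90]]
(I − A)⁻¹ = adj(I−A) / det(I−A) ≈
  [   1.1290     0.1613]
  [   0.1613     1.4516]
Δx = (I − A)⁻¹ Δd with Δd having +50 in the Energy component and 0 elsewhere.
So Δx_2 = L_21 · (+50), where L_21 = adj(I−A)_21 / det(I−A) = 0.10 / 0.6200.
Δx_2 = 0.10 × (+50) / 0.6200 = 5.00 / 0.6200 ≈ 8.065.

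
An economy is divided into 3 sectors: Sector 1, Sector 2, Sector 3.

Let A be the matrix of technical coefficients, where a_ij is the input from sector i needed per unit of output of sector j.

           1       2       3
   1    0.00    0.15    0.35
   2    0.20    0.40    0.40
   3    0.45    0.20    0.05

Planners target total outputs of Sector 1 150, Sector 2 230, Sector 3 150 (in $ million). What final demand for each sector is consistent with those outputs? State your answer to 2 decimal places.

I − A =
  [   1.00    -0.15    -0.35]
  [  -0.20     0.60    -0.40]
  [  -0.45    -0.20     0.95]
d = (I − A) x:
  d_1 = (+1.00)·150 + (-0.15)·230 + (-0.35)·150 = 63.00
  d_2 = (-0.20)·150 + (+0.60)·230 + (-0.40)·150 = 48.00
  d_3 = (-0.45)·150 + (-0.20)·230 + (+0.95)·150 = 29.00

d_1 = 63.00, d_2 = 48.00, d_3 = 29.00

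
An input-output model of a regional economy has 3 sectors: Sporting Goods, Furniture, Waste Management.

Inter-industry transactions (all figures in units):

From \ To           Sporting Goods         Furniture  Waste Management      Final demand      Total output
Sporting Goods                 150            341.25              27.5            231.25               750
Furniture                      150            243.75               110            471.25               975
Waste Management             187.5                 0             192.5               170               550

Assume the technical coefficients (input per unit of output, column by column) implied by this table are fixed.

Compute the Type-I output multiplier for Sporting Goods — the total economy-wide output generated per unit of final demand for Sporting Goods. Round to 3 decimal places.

Technical coefficients a_ij = z_ij / X_j:
  a_11 = 150/750 = 0.20, a_21 = 150/750 = 0.20, a_31 = 187.5/750 = 0.25
  a_12 = 341.25/975 = 0.35, a_22 = 243.75/975 = 0.25, a_32 = 0/975 = 0.00
  a_13 = 27.5/550 = 0.05, a_23 = 110/550 = 0.20, a_33 = 192.5/550 = 0.35
I − A =
  [   0.80    -0.35    -0.05]
  [  -0.20     0.75    -0.20]
  [  -0.25     0.00     0.65]
Cofactors of I−A, C_ij = (−1)^(i+j)·(minor ij) (rows/columns in the sector order above):
  C_11 = (0.75)(0.65) − (-0.20)(0.00) = 0.4875
  C_12 = −[(-0.20)(0.65) − (-0.20)(-0.25)] = 0.1800
  C_13 = (-0.20)(0.00) − (0.75)(-0.25) = 0.1875
  C_21 = −[(-0.35)(0.65) − (-0.05)(0.00)] = 0.2275
  C_22 = (0.80)(0.65) − (-0.05)(-0.25) = 0.5075
  C_23 = −[(0.80)(0.00) − (-0.35)(-0.25)] = 0.0875
  C_31 = (-0.35)(-0.20) − (-0.05)(0.75) = 0.1075
  C_32 = −[(0.80)(-0.20) − (-0.05)(-0.20)] = 0.1700
  C_33 = (0.80)(0.75) − (-0.35)(-0.20) = 0.5300
det(I−A) = Σ_j (I−A)_1j·C_1j = (0.80)(0.4875) + (-0.35)(0.1800) + (-0.05)(0.1875) = 0.317625
adj(I−A) = Cᵀ =
  [ 0.4875   0.2275   0.1075]
  [ 0.1800   0.5075   0.1700]
  [ 0.1875   0.0875   0.5300]
(I − A)⁻¹ = adj(I−A) / det(I−A) ≈
  [   1.5348     0.7163     0.3384]
  [   0.5667     1.5978     0.5352]
  [   0.5903     0.2755     1.6686]
The output multiplier for sector j is the column-j sum of the Leontief inverse (I − A)⁻¹ = adj(I−A) / det(I−A).
Column 1 of adj(I−A): (0.4875, 0.1800, 0.1875); det(I−A) = 0.317625.
m_1 = (0.4875 + 0.1800 + 0.1875) / 0.317625 = 0.855 / 0.317625 ≈ 2.692.

m_1 = 2.692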